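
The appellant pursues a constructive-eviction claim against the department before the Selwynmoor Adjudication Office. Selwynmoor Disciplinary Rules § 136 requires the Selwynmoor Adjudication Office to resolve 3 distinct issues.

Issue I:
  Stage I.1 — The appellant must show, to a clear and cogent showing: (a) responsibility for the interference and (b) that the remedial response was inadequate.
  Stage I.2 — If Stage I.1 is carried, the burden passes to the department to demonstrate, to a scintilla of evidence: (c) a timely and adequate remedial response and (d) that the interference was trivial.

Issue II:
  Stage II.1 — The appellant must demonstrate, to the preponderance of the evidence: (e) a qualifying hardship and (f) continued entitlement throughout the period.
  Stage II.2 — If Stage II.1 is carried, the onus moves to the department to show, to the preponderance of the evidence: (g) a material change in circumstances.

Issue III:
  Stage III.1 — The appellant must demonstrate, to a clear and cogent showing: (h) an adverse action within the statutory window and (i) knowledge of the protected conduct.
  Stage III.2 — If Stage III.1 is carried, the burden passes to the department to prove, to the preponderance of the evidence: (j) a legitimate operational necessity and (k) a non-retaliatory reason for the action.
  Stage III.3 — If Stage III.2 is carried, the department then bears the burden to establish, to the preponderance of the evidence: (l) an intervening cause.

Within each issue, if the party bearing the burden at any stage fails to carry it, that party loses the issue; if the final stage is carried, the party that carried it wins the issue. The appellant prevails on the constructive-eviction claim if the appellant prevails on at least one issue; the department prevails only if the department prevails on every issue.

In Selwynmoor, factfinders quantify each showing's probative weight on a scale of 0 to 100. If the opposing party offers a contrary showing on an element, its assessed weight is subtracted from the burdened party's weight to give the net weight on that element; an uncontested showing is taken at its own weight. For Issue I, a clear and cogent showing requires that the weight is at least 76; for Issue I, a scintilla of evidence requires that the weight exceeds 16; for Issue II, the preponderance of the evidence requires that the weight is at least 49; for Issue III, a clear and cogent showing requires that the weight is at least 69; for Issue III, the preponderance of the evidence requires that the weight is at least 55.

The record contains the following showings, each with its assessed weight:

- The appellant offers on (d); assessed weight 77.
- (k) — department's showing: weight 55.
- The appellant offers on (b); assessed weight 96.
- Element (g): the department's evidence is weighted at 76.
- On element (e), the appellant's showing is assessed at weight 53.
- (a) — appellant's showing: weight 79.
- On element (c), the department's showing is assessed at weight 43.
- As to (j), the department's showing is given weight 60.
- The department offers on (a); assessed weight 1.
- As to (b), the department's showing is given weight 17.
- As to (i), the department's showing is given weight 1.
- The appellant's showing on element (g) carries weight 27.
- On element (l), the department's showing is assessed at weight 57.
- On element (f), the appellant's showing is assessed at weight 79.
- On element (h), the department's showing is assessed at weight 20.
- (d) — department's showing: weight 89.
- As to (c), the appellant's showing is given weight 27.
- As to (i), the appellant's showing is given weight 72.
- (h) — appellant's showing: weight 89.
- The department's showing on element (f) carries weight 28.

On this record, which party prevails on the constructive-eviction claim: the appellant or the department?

— Issue I —
Stage I.1 (appellant, a clear and cogent showing, weight is at least 76): (a) net 79−1=78 ≥ 76 — meets; (b) net 96−17=79 ≥ 76 — meets.
  Stage I.1 carried; the burden shifts to the department.
Stage I.2 (department, a scintilla of evidence, weight exceeds 16): (c) net 43−27=16 ≤ 16 — fails; (d) net 89−77=12 ≤ 16 — fails.
  Stage I.2 not carried; the department fails its burden.
The analysis ends at Stage I.2; the appellant prevails on this issue.
— Issue II —
Stage II.1 — burden on appellant; standard: the preponderance of the evidence (weight is at least 49).
    (e): 53 ≥ 49 [met]
    (f): 79 − 28 = 51 ≥ 49 [met]
  The appellant carries Stage II.1; the department now bears the burden.
Stage II.2 — burden on department; standard: the preponderance of the evidence (weight is at least 49).
    (g): 76 − 27 = 49 ≥ 49 [met]
  Stage II.2 carried; the final stage is satisfied.
All stages carried — the department prevails on this issue.
— Issue III —
At Stage III.1 the appellant must meet a clear and cogent showing (weight is at least 69): on (h) the weight is 89 less the opposing 20 gives net 69, which does reach 69, so (h) meets the standard; on (i) the weight is 72 less the opposing 1 gives net 71, which does reach 69, so (i) meets the standard.
  Stage III.1 carried; the burden shifts to the department.
At Stage III.2 the department must meet the preponderance of the evidence (weight is at least 55): on (j) the weight is 60, which does reach 55, so (j) meets the standard; on (k) the weight is 55, which does reach 55, so (k) meets the standard.
  Stage III.2 carried; the burden remains with the department.
At Stage III.3 the department must meet the preponderance of the evidence (weight is at least 55): on (l) the weight is 57, ≥ 55, so (l) meets the standard.
  The department carries the last stage.
With every stage satisfied, the department prevails on this issue.
Per-issue: Issue I → appellant; Issue II → department; Issue III → department. The appellant must prevail on at least one issue; overall, the appellant prevails.

appellant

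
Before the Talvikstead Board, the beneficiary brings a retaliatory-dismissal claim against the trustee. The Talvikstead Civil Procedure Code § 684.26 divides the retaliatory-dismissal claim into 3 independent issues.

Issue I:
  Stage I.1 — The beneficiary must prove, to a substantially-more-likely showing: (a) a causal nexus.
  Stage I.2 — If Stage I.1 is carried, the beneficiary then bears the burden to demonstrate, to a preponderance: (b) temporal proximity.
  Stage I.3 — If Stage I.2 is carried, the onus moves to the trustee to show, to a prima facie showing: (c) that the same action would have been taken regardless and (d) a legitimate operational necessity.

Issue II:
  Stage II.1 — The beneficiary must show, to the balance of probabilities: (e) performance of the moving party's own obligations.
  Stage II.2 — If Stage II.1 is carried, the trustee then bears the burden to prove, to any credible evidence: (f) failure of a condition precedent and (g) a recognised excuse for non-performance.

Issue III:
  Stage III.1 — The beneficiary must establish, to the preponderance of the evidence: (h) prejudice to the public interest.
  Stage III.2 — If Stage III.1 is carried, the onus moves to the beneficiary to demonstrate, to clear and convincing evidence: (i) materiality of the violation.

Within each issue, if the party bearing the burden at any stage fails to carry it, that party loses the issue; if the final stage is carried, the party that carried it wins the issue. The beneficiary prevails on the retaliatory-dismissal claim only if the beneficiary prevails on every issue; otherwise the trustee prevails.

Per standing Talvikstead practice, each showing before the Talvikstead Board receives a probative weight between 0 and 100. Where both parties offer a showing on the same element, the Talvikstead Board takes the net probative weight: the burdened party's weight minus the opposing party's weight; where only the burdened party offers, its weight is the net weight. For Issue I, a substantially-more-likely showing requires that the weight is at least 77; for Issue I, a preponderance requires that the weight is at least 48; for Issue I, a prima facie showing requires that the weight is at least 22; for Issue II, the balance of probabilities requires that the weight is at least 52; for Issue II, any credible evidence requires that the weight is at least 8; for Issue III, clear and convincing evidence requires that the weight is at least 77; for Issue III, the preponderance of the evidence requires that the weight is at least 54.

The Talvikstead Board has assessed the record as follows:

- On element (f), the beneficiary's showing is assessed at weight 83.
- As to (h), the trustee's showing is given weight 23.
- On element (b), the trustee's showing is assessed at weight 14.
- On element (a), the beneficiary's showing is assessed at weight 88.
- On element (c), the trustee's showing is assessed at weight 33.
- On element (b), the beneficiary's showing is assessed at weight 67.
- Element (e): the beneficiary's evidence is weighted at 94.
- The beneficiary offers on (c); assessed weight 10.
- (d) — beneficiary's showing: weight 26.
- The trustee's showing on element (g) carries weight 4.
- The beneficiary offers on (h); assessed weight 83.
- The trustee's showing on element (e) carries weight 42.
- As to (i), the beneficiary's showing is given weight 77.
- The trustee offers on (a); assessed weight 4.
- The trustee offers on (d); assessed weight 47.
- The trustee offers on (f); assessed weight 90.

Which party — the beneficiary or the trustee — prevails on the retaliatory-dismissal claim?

— Issue I —
Stage I.1 (beneficiary, a substantially-more-likely showing, weight is at least 77): (a) net 88−4=84 ≥ 77 — meets.
  Stage I.1 carried; the burden remains with the beneficiary.
Stage I.2 (beneficiary, a preponderance, weight is at least 48): (b) net 67−14=53 ≥ 48 — meets.
  The beneficiary carries Stage I.2; the trustee now bears the burden.
Stage I.3 (trustee, a prima facie showing, weight is at least 22): (c) net 33−10=23 ≥ 22 — meets; (d) net 47−26=21 < 22 — fails.
  Stage I.3 not carried; the trustee fails its burden.
So the beneficiary prevails on this issue.
— Issue II —
Stage II.1 (beneficiary, the balance of probabilities, weight is at least 52): (e) net 94−42=52 ≥ 52 — meets.
  Stage II.1 carried; the burden shifts to the trustee.
Stage II.2 (trustee, any credible evidence, weight is at least 8): (f) net 90−83=7 < 8 — fails; (g) 4 < 8 — fails.
  Stage II.2 not carried; the trustee fails its burden.
The beneficiary prevails on this issue.
— Issue III —
At Stage III.1 the beneficiary must meet the preponderance of the evidence (weight is at least 54): on (h) the weight is 83 less the opposing 23 gives net 60, ≥ 54, so (h) meets the standard.
  Stage III.1 carried; the burden remains with the beneficiary.
At Stage III.2 the beneficiary must meet clear and convincing evidence (weight is at least 77): on (i) the weight is 77, which does reach 77, so (i) meets the standard.
  All elements met at the final stage.
Every stage carried; the beneficiary prevails on this issue.
Per-issue: Issue I → beneficiary; Issue II → beneficiary; Issue III → beneficiary. The beneficiary must prevail on every issue; overall, the beneficiary prevails.

beneficiary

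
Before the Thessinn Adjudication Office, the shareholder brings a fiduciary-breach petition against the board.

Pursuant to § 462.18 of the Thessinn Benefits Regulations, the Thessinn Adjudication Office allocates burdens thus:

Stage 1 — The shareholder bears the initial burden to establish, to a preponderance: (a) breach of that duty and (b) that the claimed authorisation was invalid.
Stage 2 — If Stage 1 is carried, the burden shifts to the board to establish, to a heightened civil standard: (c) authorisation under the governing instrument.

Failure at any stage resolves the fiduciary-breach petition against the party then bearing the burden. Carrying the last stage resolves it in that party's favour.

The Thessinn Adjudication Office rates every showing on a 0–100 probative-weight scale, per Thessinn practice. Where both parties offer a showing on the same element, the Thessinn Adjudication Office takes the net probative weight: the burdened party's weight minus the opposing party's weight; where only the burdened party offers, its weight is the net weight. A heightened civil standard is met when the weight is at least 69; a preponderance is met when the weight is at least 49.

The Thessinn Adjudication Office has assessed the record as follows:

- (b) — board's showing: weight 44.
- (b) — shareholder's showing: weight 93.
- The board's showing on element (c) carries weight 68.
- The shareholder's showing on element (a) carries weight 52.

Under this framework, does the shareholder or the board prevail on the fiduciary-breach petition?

At Stage 1 the shareholder must meet a preponderance (weight is at least 49): on (a) the weight is 52, which does reach 49, so (a) meets the standard; on (b) the weight is 93 less the opposing 44 gives net 49, ≥ 49, so (b) meets the standard.
  Stage 1 is satisfied; the onus moves to the board.
At Stage 2 the board must meet a heightened civil standard (weight is at least 69): on (c) the weight is 68, which does not reach 69, so (c) does not meet the standard.
  The board does not carry Stage 2.
The analysis ends at Stage 2; the shareholder prevails.

shareholder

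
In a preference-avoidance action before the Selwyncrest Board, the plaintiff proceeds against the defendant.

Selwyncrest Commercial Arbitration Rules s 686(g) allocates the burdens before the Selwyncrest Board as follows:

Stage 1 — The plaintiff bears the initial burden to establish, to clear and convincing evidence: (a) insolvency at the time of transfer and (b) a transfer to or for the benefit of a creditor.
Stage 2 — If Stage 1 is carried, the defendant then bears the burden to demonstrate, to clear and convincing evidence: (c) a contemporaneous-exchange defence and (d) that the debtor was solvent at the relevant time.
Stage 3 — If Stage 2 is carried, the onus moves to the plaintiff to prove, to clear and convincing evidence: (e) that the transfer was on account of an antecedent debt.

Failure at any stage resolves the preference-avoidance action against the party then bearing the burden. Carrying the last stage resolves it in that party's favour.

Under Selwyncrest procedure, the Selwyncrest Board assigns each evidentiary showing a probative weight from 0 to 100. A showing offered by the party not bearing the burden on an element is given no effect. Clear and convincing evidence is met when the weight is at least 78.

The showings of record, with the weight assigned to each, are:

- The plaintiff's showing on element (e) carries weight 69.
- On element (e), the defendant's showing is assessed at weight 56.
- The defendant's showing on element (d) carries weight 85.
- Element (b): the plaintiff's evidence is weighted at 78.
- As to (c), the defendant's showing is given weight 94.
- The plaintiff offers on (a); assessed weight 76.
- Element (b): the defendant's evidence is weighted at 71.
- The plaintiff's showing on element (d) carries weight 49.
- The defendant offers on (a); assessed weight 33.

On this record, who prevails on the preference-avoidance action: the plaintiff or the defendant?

defendant

At Stage 1 the plaintiff must meet clear and convincing evidence (weight is at least 78): on (a) the weight is 76 (the defendant's 33 is given no effect), which does not reach 78, so (a) does not meet the standard; on (b) the weight is 78 (the defendant's 71 is given no effect), which does reach 78, so (b) meets the standard.
  The plaintiff does not carry Stage 1.
So the defendant prevails.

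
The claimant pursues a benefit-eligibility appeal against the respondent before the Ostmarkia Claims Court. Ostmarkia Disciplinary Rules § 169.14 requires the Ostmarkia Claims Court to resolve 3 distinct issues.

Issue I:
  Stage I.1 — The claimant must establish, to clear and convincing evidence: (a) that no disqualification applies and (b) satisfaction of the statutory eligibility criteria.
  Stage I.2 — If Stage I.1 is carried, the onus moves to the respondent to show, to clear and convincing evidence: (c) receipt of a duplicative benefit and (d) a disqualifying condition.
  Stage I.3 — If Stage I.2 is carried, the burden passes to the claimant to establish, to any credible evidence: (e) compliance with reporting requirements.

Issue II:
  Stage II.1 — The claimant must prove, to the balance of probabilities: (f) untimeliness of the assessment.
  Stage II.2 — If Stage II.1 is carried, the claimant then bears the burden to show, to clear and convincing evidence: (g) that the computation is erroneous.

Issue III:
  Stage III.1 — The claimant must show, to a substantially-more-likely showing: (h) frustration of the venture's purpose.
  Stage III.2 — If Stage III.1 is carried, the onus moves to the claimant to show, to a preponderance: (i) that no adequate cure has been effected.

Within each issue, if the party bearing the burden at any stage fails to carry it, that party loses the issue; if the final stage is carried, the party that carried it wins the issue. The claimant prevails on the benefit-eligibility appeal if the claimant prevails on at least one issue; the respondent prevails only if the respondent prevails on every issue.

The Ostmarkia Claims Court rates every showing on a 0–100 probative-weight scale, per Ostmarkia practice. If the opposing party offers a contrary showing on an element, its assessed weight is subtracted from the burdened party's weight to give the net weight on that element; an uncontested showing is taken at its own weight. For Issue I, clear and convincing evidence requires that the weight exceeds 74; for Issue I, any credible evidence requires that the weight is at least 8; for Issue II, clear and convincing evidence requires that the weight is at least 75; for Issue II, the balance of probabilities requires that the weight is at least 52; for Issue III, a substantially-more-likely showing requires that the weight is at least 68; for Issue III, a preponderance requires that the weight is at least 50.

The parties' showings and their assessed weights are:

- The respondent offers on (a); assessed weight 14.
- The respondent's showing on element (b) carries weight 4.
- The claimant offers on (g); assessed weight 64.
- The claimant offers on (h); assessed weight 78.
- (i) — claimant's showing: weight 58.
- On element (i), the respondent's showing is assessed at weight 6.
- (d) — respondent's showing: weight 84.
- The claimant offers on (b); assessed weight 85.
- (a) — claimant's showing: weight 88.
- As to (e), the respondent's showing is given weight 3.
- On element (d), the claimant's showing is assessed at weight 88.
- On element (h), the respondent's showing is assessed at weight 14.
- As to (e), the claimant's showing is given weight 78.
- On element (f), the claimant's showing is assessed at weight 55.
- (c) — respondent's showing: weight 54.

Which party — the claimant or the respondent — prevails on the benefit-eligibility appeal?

respondent

— Issue I —
Stage I.1 — burden on claimant; standard: clear and convincing evidence (weight exceeds 74).
    (a): 88 − 14 = 74 ≤ 74 [not met]
    (b): 85 − 4 = 81 > 74 [met]
  The claimant does not carry Stage I.1.
The respondent prevails on this issue.
— Issue II —
Stage II.1 (claimant, the balance of probabilities, weight is at least 52): (f) 55 ≥ 52 — meets.
  All elements met. The claimant retains the burden for Stage II.2.
Stage II.2 (claimant, clear and convincing evidence, weight is at least 75): (g) 64 < 75 — fails.
  Not every element is met, so the claimant fails to carry Stage II.2.
The analysis ends at Stage II.2; the respondent prevails on this issue.
— Issue III —
At Stage III.1 the claimant must meet a substantially-more-likely showing (weight is at least 68): on (h) the weight is 78 less the opposing 14 gives net 64, < 68, so (h) does not meet the standard.
  Stage III.1 not carried; the claimant fails its burden.
So the respondent prevails on this issue.
Per-issue: Issue I → respondent; Issue II → respondent; Issue III → respondent. The claimant must prevail on at least one issue; overall, the respondent prevails.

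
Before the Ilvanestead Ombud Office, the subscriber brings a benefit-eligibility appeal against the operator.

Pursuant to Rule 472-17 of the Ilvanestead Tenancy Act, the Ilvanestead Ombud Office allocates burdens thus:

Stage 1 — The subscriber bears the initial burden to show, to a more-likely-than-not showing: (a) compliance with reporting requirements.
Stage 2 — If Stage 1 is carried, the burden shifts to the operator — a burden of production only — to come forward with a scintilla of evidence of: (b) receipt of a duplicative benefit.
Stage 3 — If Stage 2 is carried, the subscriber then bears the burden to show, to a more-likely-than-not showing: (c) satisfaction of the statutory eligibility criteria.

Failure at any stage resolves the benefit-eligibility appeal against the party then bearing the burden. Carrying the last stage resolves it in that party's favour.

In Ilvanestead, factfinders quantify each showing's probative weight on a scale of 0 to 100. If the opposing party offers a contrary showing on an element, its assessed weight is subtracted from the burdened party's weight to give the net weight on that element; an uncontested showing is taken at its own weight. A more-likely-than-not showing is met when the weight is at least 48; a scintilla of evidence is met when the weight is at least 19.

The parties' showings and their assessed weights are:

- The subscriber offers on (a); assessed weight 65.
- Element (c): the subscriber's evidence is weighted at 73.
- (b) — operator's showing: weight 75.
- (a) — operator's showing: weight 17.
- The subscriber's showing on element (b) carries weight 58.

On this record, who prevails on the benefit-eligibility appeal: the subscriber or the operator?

Stage 1 (subscriber, a more-likely-than-not showing, weight is at least 48): (a) net 65−17=48 ≥ 48 — meets.
  Stage 1 is satisfied; the onus moves to the operator.
Stage 2 (operator, a scintilla of evidence, weight is at least 19): (b) net 75−58=17 < 19 — fails.
  Stage 2 not carried; the operator fails its burden.
So the subscriber prevails.

subscriber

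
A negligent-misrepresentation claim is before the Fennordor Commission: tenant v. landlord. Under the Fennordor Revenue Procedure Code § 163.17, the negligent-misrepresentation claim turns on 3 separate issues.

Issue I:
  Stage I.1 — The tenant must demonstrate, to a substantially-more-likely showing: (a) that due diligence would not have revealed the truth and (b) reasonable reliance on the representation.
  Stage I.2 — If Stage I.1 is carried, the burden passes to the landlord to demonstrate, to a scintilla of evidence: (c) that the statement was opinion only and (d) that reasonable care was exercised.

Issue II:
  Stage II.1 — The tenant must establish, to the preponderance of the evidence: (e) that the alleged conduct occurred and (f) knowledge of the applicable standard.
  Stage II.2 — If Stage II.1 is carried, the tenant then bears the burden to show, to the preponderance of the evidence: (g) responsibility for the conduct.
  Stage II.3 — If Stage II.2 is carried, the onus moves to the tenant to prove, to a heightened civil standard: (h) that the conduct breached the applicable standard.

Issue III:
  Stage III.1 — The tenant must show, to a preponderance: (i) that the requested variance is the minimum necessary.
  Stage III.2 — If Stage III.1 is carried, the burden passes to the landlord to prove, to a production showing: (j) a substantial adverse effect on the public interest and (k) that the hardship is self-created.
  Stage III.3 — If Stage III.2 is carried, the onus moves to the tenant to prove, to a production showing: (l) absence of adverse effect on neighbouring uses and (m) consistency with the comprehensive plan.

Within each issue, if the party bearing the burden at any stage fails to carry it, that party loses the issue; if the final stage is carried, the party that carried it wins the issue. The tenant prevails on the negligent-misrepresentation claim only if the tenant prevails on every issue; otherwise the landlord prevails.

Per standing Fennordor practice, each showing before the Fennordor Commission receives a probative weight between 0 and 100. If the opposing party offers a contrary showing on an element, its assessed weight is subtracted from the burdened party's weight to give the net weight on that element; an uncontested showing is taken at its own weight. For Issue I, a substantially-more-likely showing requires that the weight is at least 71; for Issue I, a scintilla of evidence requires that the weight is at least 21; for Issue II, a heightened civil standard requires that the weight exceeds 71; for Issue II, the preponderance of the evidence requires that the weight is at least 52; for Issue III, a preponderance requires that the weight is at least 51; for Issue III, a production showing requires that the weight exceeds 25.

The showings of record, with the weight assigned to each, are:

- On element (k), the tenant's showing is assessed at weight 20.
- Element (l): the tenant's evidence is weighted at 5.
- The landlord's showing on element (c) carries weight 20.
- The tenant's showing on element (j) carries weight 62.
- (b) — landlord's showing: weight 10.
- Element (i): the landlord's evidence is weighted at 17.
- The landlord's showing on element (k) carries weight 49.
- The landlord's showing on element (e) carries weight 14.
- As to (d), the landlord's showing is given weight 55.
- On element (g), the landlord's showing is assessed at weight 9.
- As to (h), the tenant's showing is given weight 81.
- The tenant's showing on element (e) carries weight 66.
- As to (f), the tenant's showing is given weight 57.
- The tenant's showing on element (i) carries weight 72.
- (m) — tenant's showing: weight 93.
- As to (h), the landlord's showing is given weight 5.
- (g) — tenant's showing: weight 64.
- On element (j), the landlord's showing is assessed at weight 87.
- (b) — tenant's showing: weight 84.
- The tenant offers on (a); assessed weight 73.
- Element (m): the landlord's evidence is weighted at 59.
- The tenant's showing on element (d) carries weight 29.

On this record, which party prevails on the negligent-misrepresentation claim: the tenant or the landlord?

tenant

— Issue I —
Stage I.1 (tenant, a substantially-more-likely showing, weight is at least 71): (a) 73 ≥ 71 — meets; (b) net 84−10=74 ≥ 71 — meets.
  Stage I.1 carried; the burden shifts to the landlord.
Stage I.2 (landlord, a scintilla of evidence, weight is at least 21): (c) 20 < 21 — fails; (d) net 55−29=26 ≥ 21 — meets.
  Stage I.2 not carried; the landlord fails its burden.
The analysis ends at Stage I.2; the tenant prevails on this issue.
— Issue II —
At Stage II.1 the tenant must meet the preponderance of the evidence (weight is at least 52): on (e) the weight is 66 less the opposing 14 gives net 52, which does reach 52, so (e) meets the standard; on (f) the weight is 57, ≥ 52, so (f) meets the standard.
  Stage II.1 is satisfied; the tenant continues to bear the burden.
At Stage II.2 the tenant must meet the preponderance of the evidence (weight is at least 52): on (g) the weight is 64 less the opposing 9 gives net 55, ≥ 52, so (g) meets the standard.
  All elements met. The tenant retains the burden for Stage II.3.
At Stage II.3 the tenant must meet a heightened civil standard (weight exceeds 71): on (h) the weight is 81 less the opposing 5 gives net 76, which does exceed 71, so (h) meets the standard.
  All elements met at the final stage.
Every stage carried; the tenant prevails on this issue.
— Issue III —
Stage III.1 — burden on tenant; standard: a preponderance (weight is at least 51).
    (i): 72 − 17 = 55 ≥ 51 [met]
  Stage III.1 is satisfied; the onus moves to the landlord.
Stage III.2 — burden on landlord; standard: a production showing (weight exceeds 25).
    (j): 87 − 62 = 25 ≤ 25 [not met]
    (k): 49 − 20 = 29 > 25 [met]
  Stage III.2 not carried; the landlord fails its burden.
The tenant prevails on this issue.
Per-issue: Issue I → tenant; Issue II → tenant; Issue III → tenant. The tenant must prevail on every issue; overall, the tenant prevails.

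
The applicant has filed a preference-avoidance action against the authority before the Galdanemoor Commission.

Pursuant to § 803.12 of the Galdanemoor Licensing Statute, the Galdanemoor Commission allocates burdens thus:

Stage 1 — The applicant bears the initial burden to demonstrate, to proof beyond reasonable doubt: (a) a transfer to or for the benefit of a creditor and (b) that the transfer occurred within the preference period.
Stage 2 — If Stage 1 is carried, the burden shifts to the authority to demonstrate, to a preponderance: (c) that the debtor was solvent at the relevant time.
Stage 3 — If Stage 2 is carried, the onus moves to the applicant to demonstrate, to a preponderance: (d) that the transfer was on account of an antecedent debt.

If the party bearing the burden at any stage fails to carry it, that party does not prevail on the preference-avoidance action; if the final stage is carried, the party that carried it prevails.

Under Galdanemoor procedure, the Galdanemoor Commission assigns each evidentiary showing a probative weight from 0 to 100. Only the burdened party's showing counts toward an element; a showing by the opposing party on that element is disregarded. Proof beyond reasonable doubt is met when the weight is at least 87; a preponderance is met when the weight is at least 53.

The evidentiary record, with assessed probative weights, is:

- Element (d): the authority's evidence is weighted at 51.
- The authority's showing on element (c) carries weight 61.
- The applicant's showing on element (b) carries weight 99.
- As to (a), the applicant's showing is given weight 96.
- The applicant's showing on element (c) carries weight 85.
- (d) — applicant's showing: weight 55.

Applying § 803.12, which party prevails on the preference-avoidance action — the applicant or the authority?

applicant

Stage 1 (applicant, proof beyond reasonable doubt, weight is at least 87): (a) 96 ≥ 87 — meets; (b) 99 ≥ 87 — meets.
  The applicant carries Stage 1; the authority now bears the burden.
Stage 2 (authority, a preponderance, weight is at least 53): (c) 61 (applicant's 85 disregarded) ≥ 53 — meets.
  All elements met. The burden passes to the applicant.
Stage 3 (applicant, a preponderance, weight is at least 53): (d) 55 (authority's 51 disregarded) ≥ 53 — meets.
  All elements met at the final stage.
Every stage carried; the applicant prevails.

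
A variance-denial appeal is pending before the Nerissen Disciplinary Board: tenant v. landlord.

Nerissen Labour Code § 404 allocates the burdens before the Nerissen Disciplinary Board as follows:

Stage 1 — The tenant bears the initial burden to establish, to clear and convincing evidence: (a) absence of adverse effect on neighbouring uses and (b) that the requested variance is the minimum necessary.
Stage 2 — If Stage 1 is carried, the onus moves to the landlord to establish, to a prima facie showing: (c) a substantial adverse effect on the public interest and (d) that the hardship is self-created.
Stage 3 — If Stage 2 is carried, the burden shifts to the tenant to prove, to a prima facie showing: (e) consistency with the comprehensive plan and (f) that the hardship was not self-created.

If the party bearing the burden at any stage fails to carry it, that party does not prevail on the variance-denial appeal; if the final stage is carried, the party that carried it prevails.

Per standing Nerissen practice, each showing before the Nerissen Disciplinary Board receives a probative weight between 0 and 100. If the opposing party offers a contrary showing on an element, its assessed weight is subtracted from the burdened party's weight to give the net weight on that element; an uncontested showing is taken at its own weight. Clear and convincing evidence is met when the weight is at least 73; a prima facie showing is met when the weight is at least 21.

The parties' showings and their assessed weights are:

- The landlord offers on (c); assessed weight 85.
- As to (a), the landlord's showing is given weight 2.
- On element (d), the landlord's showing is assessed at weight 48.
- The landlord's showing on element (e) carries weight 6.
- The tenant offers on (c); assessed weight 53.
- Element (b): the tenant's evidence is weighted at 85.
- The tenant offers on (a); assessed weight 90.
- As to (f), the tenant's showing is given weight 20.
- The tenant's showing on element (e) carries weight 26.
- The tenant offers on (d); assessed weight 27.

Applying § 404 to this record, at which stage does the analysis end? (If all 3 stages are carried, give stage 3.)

stage 3

Stage 1 (tenant, clear and convincing evidence, weight is at least 73): (a) net 90−2=88 ≥ 73 — meets; (b) 85 ≥ 73 — meets.
  All elements met. The burden passes to the landlord.
Stage 2 (landlord, a prima facie showing, weight is at least 21): (c) net 85−53=32 ≥ 21 — meets; (d) net 48−27=21 ≥ 21 — meets.
  Stage 2 is satisfied; the onus moves to the tenant.
Stage 3 (tenant, a prima facie showing, weight is at least 21): (e) net 26−6=20 < 21 — fails; (f) 20 < 21 — fails.
  Stage 3 not carried; the tenant fails its burden.
The analysis ends at Stage 3; the landlord prevails.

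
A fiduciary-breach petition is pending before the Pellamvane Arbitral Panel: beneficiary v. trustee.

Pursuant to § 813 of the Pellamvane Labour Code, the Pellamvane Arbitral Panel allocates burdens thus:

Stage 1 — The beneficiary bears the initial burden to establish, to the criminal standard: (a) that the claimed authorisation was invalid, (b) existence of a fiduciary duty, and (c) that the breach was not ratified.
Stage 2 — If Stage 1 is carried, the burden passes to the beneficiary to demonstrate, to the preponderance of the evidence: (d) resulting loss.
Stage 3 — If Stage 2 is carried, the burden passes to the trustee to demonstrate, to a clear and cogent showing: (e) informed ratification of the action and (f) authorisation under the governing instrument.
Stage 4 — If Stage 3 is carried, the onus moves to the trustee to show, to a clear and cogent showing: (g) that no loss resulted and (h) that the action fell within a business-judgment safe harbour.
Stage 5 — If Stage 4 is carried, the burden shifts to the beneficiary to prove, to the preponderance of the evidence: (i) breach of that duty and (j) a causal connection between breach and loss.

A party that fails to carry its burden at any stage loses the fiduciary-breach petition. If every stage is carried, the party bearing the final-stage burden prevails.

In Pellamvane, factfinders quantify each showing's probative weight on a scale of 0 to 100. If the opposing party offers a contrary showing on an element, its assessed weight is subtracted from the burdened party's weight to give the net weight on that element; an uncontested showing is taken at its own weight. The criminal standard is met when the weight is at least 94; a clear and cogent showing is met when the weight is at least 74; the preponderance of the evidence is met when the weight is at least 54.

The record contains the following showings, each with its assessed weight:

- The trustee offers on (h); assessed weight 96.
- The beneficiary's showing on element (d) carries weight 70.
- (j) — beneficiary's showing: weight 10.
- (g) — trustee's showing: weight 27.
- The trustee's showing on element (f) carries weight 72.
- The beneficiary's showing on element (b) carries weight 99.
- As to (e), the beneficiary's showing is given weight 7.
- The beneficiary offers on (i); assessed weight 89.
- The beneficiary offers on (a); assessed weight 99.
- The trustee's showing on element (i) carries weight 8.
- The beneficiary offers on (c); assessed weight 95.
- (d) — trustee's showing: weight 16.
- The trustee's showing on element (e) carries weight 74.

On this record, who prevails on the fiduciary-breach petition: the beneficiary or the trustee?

beneficiary

Stage 1 — burden on beneficiary; standard: the criminal standard (weight is at least 94).
    (a): 99 ≥ 94 [met]
    (b): 99 ≥ 94 [met]
    (c): 95 ≥ 94 [met]
  Stage 1 is satisfied; the beneficiary continues to bear the burden.
Stage 2 — burden on beneficiary; standard: the preponderance of the evidence (weight is at least 54).
    (d): 70 − 16 = 54 ≥ 54 [met]
  All elements met. The burden passes to the trustee.
Stage 3 — burden on trustee; standard: a clear and cogent showing (weight is at least 74).
    (e): 74 − 7 = 67 < 74 [not met]
    (f): 72 < 74 [not met]
  Not every element is met, so the trustee fails to carry Stage 3.
So the beneficiary prevails.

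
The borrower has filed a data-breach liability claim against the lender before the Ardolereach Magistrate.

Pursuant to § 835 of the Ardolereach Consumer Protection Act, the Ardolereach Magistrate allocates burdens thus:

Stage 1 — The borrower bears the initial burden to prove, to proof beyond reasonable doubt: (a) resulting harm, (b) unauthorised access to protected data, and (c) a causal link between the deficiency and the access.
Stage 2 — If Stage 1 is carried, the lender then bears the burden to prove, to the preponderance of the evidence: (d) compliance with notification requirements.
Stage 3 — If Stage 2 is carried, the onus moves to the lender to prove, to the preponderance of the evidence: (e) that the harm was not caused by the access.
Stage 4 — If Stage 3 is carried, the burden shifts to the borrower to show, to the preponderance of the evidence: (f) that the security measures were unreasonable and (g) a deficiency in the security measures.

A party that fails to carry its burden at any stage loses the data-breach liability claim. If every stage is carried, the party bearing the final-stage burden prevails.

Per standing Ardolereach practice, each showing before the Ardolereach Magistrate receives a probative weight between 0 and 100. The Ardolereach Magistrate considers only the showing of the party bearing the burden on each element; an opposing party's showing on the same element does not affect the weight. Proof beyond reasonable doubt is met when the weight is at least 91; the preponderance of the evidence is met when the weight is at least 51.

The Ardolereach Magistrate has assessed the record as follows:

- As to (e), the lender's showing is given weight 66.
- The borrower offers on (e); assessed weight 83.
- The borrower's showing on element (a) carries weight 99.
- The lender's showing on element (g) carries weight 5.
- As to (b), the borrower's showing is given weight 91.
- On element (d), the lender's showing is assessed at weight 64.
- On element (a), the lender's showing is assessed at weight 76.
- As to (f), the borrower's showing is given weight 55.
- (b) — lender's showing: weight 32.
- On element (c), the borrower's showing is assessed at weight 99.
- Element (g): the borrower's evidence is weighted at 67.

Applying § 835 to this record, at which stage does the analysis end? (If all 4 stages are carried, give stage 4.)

Stage 1 (borrower, proof beyond reasonable doubt, weight is at least 91): (a) 99 (lender's 76 disregarded) ≥ 91 — meets; (b) 91 (lender's 32 disregarded) ≥ 91 — meets; (c) 99 ≥ 91 — meets.
  All elements met. The burden passes to the lender.
Stage 2 (lender, the preponderance of the evidence, weight is at least 51): (d) 64 ≥ 51 — meets.
  Stage 2 is satisfied; the lender continues to bear the burden.
Stage 3 (lender, the preponderance of the evidence, weight is at least 51): (e) 66 (borrower's 83 disregarded) ≥ 51 — meets.
  Stage 3 is satisfied; the onus moves to the borrower.
Stage 4 (borrower, the preponderance of the evidence, weight is at least 51): (f) 55 ≥ 51 — meets; (g) 67 (lender's 5 disregarded) ≥ 51 — meets.
  All elements met at the final stage.
All stages carried — the borrower prevails.

stage 4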